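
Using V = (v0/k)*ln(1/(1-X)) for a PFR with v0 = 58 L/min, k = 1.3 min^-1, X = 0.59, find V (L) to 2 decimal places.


V = (v0/k) * ln(1/(1-X))
V = (58/1.3) * ln(1/(1-0.59))
V = 44.615385 * ln(2.439024)
V = 44.615385 * 0.891598
V = 39.78 L


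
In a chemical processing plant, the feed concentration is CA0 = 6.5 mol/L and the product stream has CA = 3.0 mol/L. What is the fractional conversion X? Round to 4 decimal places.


X = (CA0 - CA) / CA0
X = (6.5 - 3.0) / 6.5
X = 3.5 / 6.5
X = 0.5385


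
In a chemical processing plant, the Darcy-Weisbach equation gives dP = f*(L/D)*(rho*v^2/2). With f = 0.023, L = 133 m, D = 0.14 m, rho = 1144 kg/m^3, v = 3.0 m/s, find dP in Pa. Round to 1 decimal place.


dP = f * (L/D) * (rho*v^2/2)
dP = 0.023 * (133/0.14) * (1144*3.0^2/2)
L/D = 950.0
rho*v^2/2 = 1144*9.0/2 = 5148.0
dP = 0.023 * 950.0 * 5148.0
dP = 112483.8 Pa


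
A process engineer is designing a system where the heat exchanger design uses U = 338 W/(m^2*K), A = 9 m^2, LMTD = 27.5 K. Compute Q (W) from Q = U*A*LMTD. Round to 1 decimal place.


Q = U * A * LMTD
Q = 338 * 9 * 27.5
Q = 83655.0 W


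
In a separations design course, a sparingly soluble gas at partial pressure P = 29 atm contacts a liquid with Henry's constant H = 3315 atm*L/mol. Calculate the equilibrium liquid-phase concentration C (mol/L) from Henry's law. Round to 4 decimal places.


C = P / H
C = 29 / 3315
C = 0.0087 mol/L


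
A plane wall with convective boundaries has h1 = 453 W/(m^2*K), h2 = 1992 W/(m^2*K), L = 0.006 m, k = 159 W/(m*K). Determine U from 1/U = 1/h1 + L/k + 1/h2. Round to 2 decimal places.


1/U = 1/h1 + L/k + 1/h2
1/U = 1/453 + 0.006/159 + 1/1992
1/U = 0.0022075055 + 3.77358e-05 + 0.000502008
1/U = 0.0027472493
U = 364.00 W/(m^2*K)


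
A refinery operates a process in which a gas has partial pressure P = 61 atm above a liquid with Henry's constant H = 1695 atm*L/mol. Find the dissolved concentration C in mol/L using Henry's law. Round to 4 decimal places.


C = P / H
C = 61 / 1695
C = 0.0360 mol/L


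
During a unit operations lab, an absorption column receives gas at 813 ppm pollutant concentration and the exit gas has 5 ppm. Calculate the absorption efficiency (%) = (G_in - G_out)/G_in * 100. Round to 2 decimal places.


Efficiency = (G_in - G_out) / G_in * 100%
Efficiency = (813 - 5) / 813 * 100
Efficiency = 808 / 813 * 100
Efficiency = 99.38%


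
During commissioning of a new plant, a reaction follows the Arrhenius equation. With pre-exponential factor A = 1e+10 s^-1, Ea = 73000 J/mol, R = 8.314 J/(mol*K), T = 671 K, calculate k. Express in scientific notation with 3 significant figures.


k = A * exp(-Ea/(R*T))
k = 1e+10 * exp(-73000 / (8.314 * 671))
k = 1e+10 * exp(-13.0855)
k = 2.08e+04


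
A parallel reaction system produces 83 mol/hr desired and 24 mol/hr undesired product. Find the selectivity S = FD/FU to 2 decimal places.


S = desired product rate / undesired product rate
S = 83 / 24
S = 3.46


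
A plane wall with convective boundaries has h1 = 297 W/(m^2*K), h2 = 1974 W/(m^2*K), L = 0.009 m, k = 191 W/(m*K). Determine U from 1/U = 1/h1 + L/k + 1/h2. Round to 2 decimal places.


1/U = 1/h1 + L/k + 1/h2
1/U = 1/297 + 0.009/191 + 1/1974
1/U = 0.0033670034 + 4.71204e-05 + 0.0005065856
1/U = 0.0039207094
U = 255.06 W/(m^2*K)


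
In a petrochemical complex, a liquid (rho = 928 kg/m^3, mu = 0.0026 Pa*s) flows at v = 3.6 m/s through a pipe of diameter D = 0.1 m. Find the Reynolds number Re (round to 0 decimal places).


Re = rho * v * D / mu
Re = 928 * 3.6 * 0.1 / 0.0026
Re = 334.08 / 0.0026
Re = 128492


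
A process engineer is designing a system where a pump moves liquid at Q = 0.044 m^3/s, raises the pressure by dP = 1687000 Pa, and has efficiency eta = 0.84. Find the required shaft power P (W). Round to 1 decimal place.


P = Q * dP / eta
P = 0.044 * 1687000 / 0.84
P = 74228.0 / 0.84
P = 88366.7 W


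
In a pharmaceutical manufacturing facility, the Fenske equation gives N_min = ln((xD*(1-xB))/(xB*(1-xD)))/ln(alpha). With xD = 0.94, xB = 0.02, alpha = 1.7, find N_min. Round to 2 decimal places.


N_min = ln((xD*(1-xB))/(xB*(1-xD))) / ln(alpha)
Numerator inside ln: 0.9212 / 0.0012 = 767.666667
ln(767.666667) = 6.643356
ln(alpha) = ln(1.7) = 0.530628
N_min = 6.643356 / 0.530628 = 12.52


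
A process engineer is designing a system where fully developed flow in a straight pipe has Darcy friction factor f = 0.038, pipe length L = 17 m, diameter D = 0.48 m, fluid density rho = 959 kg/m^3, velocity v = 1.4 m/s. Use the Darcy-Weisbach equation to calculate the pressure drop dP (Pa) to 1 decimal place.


dP = f * (L/D) * (rho*v^2/2)
dP = 0.038 * (17/0.48) * (959*1.4^2/2)
L/D = 35.41666667
rho*v^2/2 = 959*1.96/2 = 939.82
dP = 0.038 * 35.41666667 * 939.82
dP = 1264.8 Pa


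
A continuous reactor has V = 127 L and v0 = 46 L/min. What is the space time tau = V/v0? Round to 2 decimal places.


tau = V / v0
tau = 127 / 46
tau = 2.76 min


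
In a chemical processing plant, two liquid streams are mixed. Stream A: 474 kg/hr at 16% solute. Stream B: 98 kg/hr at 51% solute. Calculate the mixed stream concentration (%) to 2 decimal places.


Mass balance on solute: F1*x1 + F2*x2 = F3*x3
F3 = F1 + F2 = 474 + 98 = 572 kg/hr
x3 = (F1*x1 + F2*x2)/F3
x3 = (474*0.16 + 98*0.51) / 572
x3 = 22.00%


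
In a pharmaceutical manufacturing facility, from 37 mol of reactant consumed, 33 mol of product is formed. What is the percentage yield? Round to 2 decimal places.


Yield = (moles product / moles consumed) * 100%
Yield = (33 / 37) * 100
Yield = 0.8919 * 100
Yield = 89.19%


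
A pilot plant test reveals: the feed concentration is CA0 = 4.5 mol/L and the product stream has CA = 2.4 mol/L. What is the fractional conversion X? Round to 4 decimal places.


X = (CA0 - CA) / CA0
X = (4.5 - 2.4) / 4.5
X = 2.1 / 4.5
X = 0.4667


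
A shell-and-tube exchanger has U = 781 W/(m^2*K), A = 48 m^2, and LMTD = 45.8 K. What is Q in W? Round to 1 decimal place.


Q = U * A * LMTD
Q = 781 * 48 * 45.8
Q = 1716950.4 W


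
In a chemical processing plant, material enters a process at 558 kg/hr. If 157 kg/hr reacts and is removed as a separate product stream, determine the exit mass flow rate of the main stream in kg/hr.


Steady-state mass balance on the main outlet: F_out = F_in - F_removed
F_out = 558 - 157
F_out = 401 kg/hr


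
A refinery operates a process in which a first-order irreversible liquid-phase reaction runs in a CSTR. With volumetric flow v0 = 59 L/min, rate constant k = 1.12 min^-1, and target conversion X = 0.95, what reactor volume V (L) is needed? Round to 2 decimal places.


V = v0 * X / (k * (1 - X))
V = 59 * 0.95 / (1.12 * (1 - 0.95))
V = 56.05 / (1.12 * 0.05)
V = 56.05 / 0.056
V = 1000.89 L


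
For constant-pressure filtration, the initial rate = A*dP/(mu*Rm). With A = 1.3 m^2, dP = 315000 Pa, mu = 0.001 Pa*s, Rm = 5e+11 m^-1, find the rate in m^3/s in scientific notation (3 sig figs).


rate = A * dP / (mu * Rm)
rate = 1.3 * 315000 / (0.001 * 5e+11)
rate = 409500.0 / 5.000e+08
rate = 8.19e-04 m^3/s


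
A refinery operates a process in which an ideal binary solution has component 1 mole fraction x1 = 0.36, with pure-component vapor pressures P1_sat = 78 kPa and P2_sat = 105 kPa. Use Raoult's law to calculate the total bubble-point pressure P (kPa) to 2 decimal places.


P = x1*P1_sat + x2*P2_sat
x2 = 1 - x1 = 1 - 0.36 = 0.64
P = 0.36*78 + 0.64*105
P = 28.08 + 67.2
P = 95.28 kPa


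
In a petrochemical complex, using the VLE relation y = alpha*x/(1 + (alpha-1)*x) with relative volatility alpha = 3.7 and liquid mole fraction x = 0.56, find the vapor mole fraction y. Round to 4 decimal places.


y = alpha*x / (1 + (alpha-1)*x)
y = 3.7*0.56 / (1 + (3.7-1)*0.56)
y = 2.072 / (1 + 1.512)
y = 2.072 / 2.512
y = 0.8248


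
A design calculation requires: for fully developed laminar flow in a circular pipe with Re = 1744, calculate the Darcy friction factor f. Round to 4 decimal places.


f = 64 / Re
f = 64 / 1744
f = 0.0367


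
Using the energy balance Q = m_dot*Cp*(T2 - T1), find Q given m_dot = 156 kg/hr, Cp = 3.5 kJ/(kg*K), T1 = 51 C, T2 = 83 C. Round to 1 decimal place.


Q = m_dot * Cp * (T2 - T1)
Q = 156 * 3.5 * (83 - 51)
Q = 156 * 3.5 * 32
Q = 17472.0 kJ/hr


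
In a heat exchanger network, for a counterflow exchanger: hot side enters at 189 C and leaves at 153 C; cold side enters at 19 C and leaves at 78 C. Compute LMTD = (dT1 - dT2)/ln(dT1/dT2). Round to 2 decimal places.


dT1 = Th_in - Tc_out = 189 - 78 = 111
dT2 = Th_out - Tc_in = 153 - 19 = 134
LMTD = (dT1 - dT2) / ln(dT1/dT2)
LMTD = (111 - 134) / ln(111/134)
LMTD = 122.14 K


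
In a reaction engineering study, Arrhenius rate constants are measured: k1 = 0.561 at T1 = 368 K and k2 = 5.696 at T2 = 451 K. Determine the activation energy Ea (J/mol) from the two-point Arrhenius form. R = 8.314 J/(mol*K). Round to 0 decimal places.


Ea = R * ln(k2/k1) / (1/T1 - 1/T2)
ln(k2/k1) = ln(5.696/0.561) = 2.3177985
1/T1 - 1/T2 = 1/368 - 1/451 = 0.000500096404
Ea = 8.314 * 2.3177985 / 0.000500096404
Ea = 38533 J/mol


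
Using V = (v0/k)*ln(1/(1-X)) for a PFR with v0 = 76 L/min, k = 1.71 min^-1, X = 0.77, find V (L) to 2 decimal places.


V = (v0/k) * ln(1/(1-X))
V = (76/1.71) * ln(1/(1-0.77))
V = 44.444444 * ln(4.347826)
V = 44.444444 * 1.469676
V = 65.32 L


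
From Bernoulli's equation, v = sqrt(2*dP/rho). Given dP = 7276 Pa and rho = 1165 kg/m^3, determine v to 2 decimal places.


v = sqrt(2*dP/rho)
v = sqrt(2*7276/1165)
v = sqrt(12.490987)
v = 3.53 m/s


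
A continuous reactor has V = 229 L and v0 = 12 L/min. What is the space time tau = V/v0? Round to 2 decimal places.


tau = V / v0
tau = 229 / 12
tau = 19.08 min


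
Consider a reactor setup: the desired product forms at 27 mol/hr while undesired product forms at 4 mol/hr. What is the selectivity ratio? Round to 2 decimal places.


S = desired product rate / undesired product rate
S = 27 / 4
S = 6.75


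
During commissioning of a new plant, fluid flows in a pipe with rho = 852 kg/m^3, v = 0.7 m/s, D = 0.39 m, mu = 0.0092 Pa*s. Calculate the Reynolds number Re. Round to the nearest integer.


Re = rho * v * D / mu
Re = 852 * 0.7 * 0.39 / 0.0092
Re = 232.596 / 0.0092
Re = 25282


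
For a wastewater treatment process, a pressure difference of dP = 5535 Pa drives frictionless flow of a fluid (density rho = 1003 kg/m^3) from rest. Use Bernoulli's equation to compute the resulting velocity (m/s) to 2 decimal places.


v = sqrt(2*dP/rho)
v = sqrt(2*5535/1003)
v = sqrt(11.036889)
v = 3.32 m/s


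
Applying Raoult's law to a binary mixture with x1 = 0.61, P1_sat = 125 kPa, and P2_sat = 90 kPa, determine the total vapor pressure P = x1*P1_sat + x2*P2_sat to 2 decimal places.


P = x1*P1_sat + x2*P2_sat
x2 = 1 - x1 = 1 - 0.61 = 0.39
P = 0.61*125 + 0.39*90
P = 76.25 + 35.1
P = 111.35 kPa


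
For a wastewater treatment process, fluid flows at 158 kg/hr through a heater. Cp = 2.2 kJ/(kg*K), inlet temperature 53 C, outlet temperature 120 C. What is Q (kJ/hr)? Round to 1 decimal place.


Q = m_dot * Cp * (T2 - T1)
Q = 158 * 2.2 * (120 - 53)
Q = 158 * 2.2 * 67
Q = 23289.2 kJ/hr


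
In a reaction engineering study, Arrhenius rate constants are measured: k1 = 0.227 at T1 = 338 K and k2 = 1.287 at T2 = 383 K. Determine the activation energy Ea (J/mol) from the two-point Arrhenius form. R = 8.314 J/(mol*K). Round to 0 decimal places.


Ea = R * ln(k2/k1) / (1/T1 - 1/T2)
ln(k2/k1) = ln(1.287/0.227) = 1.7351192
1/T1 - 1/T2 = 1/338 - 1/383 = 0.000347613824
Ea = 8.314 * 1.7351192 / 0.000347613824
Ea = 41499 J/mol


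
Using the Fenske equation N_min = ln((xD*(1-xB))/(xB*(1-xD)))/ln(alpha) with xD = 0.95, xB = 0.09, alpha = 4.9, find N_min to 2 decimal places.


N_min = ln((xD*(1-xB))/(xB*(1-xD))) / ln(alpha)
Numerator inside ln: 0.8645 / 0.0045 = 192.111111
ln(192.111111) = 5.258074
ln(alpha) = ln(4.9) = 1.589235
N_min = 5.258074 / 1.589235 = 3.31


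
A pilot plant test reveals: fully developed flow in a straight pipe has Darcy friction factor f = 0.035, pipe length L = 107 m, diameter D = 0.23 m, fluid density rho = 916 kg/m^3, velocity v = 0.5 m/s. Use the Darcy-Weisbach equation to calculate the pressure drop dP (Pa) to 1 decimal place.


dP = f * (L/D) * (rho*v^2/2)
dP = 0.035 * (107/0.23) * (916*0.5^2/2)
L/D = 465.2173913
rho*v^2/2 = 916*0.25/2 = 114.5
dP = 0.035 * 465.2173913 * 114.5
dP = 1864.4 Pa


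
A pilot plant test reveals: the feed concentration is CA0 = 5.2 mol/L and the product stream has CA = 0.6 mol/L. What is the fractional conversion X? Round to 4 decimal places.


X = (CA0 - CA) / CA0
X = (5.2 - 0.6) / 5.2
X = 4.6 / 5.2
X = 0.8846


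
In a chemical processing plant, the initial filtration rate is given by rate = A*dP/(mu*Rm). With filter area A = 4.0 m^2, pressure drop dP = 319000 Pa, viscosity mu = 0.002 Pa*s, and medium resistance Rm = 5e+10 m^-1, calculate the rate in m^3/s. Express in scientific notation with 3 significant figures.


rate = A * dP / (mu * Rm)
rate = 4.0 * 319000 / (0.002 * 5e+10)
rate = 1276000.0 / 1.000e+08
rate = 1.28e-02 m^3/s


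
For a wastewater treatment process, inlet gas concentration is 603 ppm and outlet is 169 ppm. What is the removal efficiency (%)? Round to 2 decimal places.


Efficiency = (G_in - G_out) / G_in * 100%
Efficiency = (603 - 169) / 603 * 100
Efficiency = 434 / 603 * 100
Efficiency = 71.97%


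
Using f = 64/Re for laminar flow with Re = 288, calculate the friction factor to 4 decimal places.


f = 64 / Re
f = 64 / 288
f = 0.2222


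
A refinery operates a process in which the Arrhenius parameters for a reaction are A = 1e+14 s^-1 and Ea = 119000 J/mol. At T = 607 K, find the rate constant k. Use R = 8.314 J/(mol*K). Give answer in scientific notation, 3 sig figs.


k = A * exp(-Ea/(R*T))
k = 1e+14 * exp(-119000 / (8.314 * 607))
k = 1e+14 * exp(-23.580242)
k = 5.74e+03


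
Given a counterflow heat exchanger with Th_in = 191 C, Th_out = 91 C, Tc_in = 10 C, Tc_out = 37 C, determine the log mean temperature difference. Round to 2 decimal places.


dT1 = Th_in - Tc_out = 191 - 37 = 154
dT2 = Th_out - Tc_in = 91 - 10 = 81
LMTD = (dT1 - dT2) / ln(dT1/dT2)
LMTD = (154 - 81) / ln(154/81)
LMTD = 113.62 K


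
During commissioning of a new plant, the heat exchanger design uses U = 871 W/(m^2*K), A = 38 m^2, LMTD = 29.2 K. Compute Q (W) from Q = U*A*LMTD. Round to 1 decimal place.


Q = U * A * LMTD
Q = 871 * 38 * 29.2
Q = 966461.6 W


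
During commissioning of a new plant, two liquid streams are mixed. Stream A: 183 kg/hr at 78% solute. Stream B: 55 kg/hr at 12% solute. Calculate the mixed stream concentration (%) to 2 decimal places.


Mass balance on solute: F1*x1 + F2*x2 = F3*x3
F3 = F1 + F2 = 183 + 55 = 238 kg/hr
x3 = (F1*x1 + F2*x2)/F3
x3 = (183*0.78 + 55*0.12) / 238
x3 = 62.75%


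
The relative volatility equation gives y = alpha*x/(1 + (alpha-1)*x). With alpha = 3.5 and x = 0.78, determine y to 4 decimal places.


y = alpha*x / (1 + (alpha-1)*x)
y = 3.5*0.78 / (1 + (3.5-1)*0.78)
y = 2.73 / (1 + 1.95)
y = 2.73 / 2.95
y = 0.9254


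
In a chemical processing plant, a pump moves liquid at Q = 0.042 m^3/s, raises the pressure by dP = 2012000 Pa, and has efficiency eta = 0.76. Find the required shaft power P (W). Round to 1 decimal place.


P = Q * dP / eta
P = 0.042 * 2012000 / 0.76
P = 84504.0 / 0.76
P = 111189.5 W


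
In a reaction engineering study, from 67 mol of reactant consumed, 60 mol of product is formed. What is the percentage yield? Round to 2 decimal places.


Yield = (moles product / moles consumed) * 100%
Yield = (60 / 67) * 100
Yield = 0.8955 * 100
Yield = 89.55%


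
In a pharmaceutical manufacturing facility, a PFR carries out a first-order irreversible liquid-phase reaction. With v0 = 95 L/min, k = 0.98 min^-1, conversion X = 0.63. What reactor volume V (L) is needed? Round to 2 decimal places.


V = (v0/k) * ln(1/(1-X))
V = (95/0.98) * ln(1/(1-0.63))
V = 96.938776 * ln(2.702703)
V = 96.938776 * 0.994252
V = 96.38 L


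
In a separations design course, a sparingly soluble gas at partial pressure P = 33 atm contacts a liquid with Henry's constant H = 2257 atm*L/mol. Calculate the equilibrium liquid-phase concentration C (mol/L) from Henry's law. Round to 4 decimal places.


C = P / H
C = 33 / 2257
C = 0.0146 mol/L


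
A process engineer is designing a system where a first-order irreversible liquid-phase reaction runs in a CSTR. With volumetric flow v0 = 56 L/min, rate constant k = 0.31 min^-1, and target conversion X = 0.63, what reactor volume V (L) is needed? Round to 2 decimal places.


V = v0 * X / (k * (1 - X))
V = 56 * 0.63 / (0.31 * (1 - 0.63))
V = 35.28 / (0.31 * 0.37)
V = 35.28 / 0.1147
V = 307.59 L


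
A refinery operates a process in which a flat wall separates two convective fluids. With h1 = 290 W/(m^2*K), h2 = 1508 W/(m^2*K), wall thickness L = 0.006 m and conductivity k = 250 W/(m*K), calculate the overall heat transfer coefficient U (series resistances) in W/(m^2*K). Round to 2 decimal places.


1/U = 1/h1 + L/k + 1/h2
1/U = 1/290 + 0.006/250 + 1/1508
1/U = 0.0034482759 + 2.4e-05 + 0.00066313
1/U = 0.0041354059
U = 241.81 W/(m^2*K)


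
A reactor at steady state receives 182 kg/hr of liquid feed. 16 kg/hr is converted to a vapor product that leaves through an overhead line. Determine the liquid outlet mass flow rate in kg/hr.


Steady-state mass balance on the main outlet: F_out = F_in - F_removed
F_out = 182 - 16
F_out = 166 kg/hr


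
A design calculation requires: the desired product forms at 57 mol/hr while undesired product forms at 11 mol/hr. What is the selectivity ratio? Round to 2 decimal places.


S = desired product rate / undesired product rate
S = 57 / 11
S = 5.18


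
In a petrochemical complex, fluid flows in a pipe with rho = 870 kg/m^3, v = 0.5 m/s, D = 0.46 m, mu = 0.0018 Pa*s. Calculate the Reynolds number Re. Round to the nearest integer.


Re = rho * v * D / mu
Re = 870 * 0.5 * 0.46 / 0.0018
Re = 200.1 / 0.0018
Re = 111167


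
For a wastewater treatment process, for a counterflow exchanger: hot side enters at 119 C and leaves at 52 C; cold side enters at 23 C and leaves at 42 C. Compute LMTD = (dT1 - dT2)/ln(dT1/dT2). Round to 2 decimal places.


dT1 = Th_in - Tc_out = 119 - 42 = 77
dT2 = Th_out - Tc_in = 52 - 23 = 29
LMTD = (dT1 - dT2) / ln(dT1/dT2)
LMTD = (77 - 29) / ln(77/29)
LMTD = 49.15 K


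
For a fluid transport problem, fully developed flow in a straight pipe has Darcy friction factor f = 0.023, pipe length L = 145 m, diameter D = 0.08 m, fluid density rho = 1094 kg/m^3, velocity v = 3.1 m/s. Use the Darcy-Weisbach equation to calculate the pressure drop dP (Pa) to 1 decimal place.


dP = f * (L/D) * (rho*v^2/2)
dP = 0.023 * (145/0.08) * (1094*3.1^2/2)
L/D = 1812.5
rho*v^2/2 = 1094*9.61/2 = 5256.67
dP = 0.023 * 1812.5 * 5256.67
dP = 219137.4 Pa


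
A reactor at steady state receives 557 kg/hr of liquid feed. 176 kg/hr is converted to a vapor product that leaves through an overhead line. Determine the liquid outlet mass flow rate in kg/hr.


Steady-state mass balance on the main outlet: F_out = F_in - F_removed
F_out = 557 - 176
F_out = 381 kg/hr


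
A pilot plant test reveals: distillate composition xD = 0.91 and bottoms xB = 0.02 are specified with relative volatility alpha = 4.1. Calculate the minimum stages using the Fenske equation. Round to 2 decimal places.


N_min = ln((xD*(1-xB))/(xB*(1-xD))) / ln(alpha)
Numerator inside ln: 0.8918 / 0.0018 = 495.444444
ln(495.444444) = 6.205455
ln(alpha) = ln(4.1) = 1.410987
N_min = 6.205455 / 1.410987 = 4.40


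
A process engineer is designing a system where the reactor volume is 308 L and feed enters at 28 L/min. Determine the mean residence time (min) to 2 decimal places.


tau = V / v0
tau = 308 / 28
tau = 11.00 min


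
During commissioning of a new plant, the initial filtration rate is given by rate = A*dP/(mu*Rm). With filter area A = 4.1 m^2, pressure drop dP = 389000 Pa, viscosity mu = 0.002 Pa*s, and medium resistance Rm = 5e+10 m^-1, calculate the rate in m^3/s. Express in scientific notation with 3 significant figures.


rate = A * dP / (mu * Rm)
rate = 4.1 * 389000 / (0.002 * 5e+10)
rate = 1594900.0 / 1.000e+08
rate = 1.59e-02 m^3/s


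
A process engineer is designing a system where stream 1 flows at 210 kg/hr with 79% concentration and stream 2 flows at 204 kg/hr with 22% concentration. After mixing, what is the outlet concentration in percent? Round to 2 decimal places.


Mass balance on solute: F1*x1 + F2*x2 = F3*x3
F3 = F1 + F2 = 210 + 204 = 414 kg/hr
x3 = (F1*x1 + F2*x2)/F3
x3 = (210*0.79 + 204*0.22) / 414
x3 = 50.91%


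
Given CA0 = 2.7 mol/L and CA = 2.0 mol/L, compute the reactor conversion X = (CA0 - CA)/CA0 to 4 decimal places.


X = (CA0 - CA) / CA0
X = (2.7 - 2.0) / 2.7
X = 0.7 / 2.7
X = 0.2593


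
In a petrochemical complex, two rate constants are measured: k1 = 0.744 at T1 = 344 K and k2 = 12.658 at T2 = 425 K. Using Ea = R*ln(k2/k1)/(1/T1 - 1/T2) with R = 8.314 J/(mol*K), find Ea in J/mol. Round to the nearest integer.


Ea = R * ln(k2/k1) / (1/T1 - 1/T2)
ln(k2/k1) = ln(12.658/0.744) = 2.8340037
1/T1 - 1/T2 = 1/344 - 1/425 = 0.000554035568
Ea = 8.314 * 2.8340037 / 0.000554035568
Ea = 42528 J/mol


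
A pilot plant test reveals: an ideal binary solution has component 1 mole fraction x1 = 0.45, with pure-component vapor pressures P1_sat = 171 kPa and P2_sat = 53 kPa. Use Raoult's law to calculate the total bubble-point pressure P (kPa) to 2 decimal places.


P = x1*P1_sat + x2*P2_sat
x2 = 1 - x1 = 1 - 0.45 = 0.55
P = 0.45*171 + 0.55*53
P = 76.95 + 29.15
P = 106.10 kPa


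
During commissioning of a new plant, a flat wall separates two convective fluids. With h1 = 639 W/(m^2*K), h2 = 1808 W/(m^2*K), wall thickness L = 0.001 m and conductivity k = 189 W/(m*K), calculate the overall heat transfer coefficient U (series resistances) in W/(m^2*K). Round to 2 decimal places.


1/U = 1/h1 + L/k + 1/h2
1/U = 1/639 + 0.001/189 + 1/1808
1/U = 0.0015649452 + 5.291e-06 + 0.0005530973
1/U = 0.0021233335
U = 470.96 W/(m^2*K)


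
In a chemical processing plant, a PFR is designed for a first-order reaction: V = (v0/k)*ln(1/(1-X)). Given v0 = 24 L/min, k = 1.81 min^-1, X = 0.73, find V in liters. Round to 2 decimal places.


V = (v0/k) * ln(1/(1-X))
V = (24/1.81) * ln(1/(1-0.73))
V = 13.259669 * ln(3.703704)
V = 13.259669 * 1.309333
V = 17.36 L


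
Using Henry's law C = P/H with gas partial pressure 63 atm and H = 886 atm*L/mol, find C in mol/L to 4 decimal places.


C = P / H
C = 63 / 886
C = 0.0711 mol/L


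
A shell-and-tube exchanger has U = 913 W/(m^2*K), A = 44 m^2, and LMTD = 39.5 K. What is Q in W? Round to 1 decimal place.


Q = U * A * LMTD
Q = 913 * 44 * 39.5
Q = 1586794.0 W


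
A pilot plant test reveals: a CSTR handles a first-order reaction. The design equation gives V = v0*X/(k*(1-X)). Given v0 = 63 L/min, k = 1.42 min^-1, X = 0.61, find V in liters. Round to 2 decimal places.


V = v0 * X / (k * (1 - X))
V = 63 * 0.61 / (1.42 * (1 - 0.61))
V = 38.43 / (1.42 * 0.39)
V = 38.43 / 0.5538
V = 69.39 L


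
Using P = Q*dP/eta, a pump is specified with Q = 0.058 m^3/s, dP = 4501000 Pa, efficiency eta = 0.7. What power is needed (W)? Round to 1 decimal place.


P = Q * dP / eta
P = 0.058 * 4501000 / 0.7
P = 261058.0 / 0.7
P = 372940.0 W


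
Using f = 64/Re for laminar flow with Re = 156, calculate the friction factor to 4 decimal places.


f = 64 / Re
f = 64 / 156
f = 0.4103


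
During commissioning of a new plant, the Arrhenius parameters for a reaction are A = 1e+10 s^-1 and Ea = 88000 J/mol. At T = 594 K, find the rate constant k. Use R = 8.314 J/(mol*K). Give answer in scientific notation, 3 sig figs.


k = A * exp(-Ea/(R*T))
k = 1e+10 * exp(-88000 / (8.314 * 594))
k = 1e+10 * exp(-17.819118)
k = 1.82e+02


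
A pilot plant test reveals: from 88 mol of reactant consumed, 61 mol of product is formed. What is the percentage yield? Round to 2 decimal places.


Yield = (moles product / moles consumed) * 100%
Yield = (61 / 88) * 100
Yield = 0.6932 * 100
Yield = 69.32%


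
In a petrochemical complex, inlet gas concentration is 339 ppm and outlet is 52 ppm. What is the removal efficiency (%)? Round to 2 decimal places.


Efficiency = (G_in - G_out) / G_in * 100%
Efficiency = (339 - 52) / 339 * 100
Efficiency = 287 / 339 * 100
Efficiency = 84.66%


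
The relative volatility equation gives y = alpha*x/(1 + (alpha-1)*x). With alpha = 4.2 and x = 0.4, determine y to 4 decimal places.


y = alpha*x / (1 + (alpha-1)*x)
y = 4.2*0.4 / (1 + (4.2-1)*0.4)
y = 1.68 / (1 + 1.28)
y = 1.68 / 2.28
y = 0.7368


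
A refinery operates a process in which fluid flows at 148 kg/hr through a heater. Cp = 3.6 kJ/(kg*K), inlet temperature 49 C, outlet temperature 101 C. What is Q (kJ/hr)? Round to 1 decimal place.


Q = m_dot * Cp * (T2 - T1)
Q = 148 * 3.6 * (101 - 49)
Q = 148 * 3.6 * 52
Q = 27705.6 kJ/hr


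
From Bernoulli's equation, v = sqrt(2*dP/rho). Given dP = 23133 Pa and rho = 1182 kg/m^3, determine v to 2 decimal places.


v = sqrt(2*dP/rho)
v = sqrt(2*23133/1182)
v = sqrt(39.142132)
v = 6.26 m/s


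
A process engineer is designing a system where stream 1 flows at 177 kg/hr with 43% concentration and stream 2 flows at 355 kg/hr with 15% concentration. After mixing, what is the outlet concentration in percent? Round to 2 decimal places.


Mass balance on solute: F1*x1 + F2*x2 = F3*x3
F3 = F1 + F2 = 177 + 355 = 532 kg/hr
x3 = (F1*x1 + F2*x2)/F3
x3 = (177*0.43 + 355*0.15) / 532
x3 = 24.32%


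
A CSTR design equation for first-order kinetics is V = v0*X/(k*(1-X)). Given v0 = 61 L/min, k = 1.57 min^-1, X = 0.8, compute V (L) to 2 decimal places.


V = v0 * X / (k * (1 - X))
V = 61 * 0.8 / (1.57 * (1 - 0.8))
V = 48.8 / (1.57 * 0.2)
V = 48.8 / 0.314
V = 155.41 L


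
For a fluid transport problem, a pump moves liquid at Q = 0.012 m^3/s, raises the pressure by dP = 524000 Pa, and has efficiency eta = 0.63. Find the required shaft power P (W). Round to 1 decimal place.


P = Q * dP / eta
P = 0.012 * 524000 / 0.63
P = 6288.0 / 0.63
P = 9981.0 W


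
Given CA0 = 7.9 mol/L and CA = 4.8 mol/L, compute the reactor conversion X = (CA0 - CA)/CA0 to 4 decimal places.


X = (CA0 - CA) / CA0
X = (7.9 - 4.8) / 7.9
X = 3.1 / 7.9
X = 0.3924


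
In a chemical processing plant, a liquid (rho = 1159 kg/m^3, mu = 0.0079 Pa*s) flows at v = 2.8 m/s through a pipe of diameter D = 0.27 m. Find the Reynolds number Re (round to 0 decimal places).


Re = rho * v * D / mu
Re = 1159 * 2.8 * 0.27 / 0.0079
Re = 876.204 / 0.0079
Re = 110912


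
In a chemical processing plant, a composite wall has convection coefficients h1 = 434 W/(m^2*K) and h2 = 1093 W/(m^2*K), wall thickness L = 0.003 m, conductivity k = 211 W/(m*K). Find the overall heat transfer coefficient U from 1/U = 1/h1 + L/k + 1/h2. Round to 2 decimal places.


1/U = 1/h1 + L/k + 1/h2
1/U = 1/434 + 0.003/211 + 1/1093
1/U = 0.0023041475 + 1.4218e-05 + 0.0009149131
1/U = 0.0032332786
U = 309.28 W/(m^2*K)


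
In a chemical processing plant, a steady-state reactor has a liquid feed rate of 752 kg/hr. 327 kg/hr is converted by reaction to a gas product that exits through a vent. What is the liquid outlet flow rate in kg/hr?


Steady-state mass balance on the main outlet: F_out = F_in - F_removed
F_out = 752 - 327
F_out = 425 kg/hr


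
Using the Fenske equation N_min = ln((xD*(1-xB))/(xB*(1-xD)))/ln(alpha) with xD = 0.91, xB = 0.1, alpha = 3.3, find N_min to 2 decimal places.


N_min = ln((xD*(1-xB))/(xB*(1-xD))) / ln(alpha)
Numerator inside ln: 0.819 / 0.009 = 91.0
ln(91.0) = 4.51086
ln(alpha) = ln(3.3) = 1.193922
N_min = 4.51086 / 1.193922 = 3.78


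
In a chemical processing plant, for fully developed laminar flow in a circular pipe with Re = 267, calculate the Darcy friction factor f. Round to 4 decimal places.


f = 64 / Re
f = 64 / 267
f = 0.2397


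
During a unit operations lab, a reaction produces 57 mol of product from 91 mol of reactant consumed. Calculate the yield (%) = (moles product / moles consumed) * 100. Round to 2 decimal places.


Yield = (moles product / moles consumed) * 100%
Yield = (57 / 91) * 100
Yield = 0.6264 * 100
Yield = 62.64%


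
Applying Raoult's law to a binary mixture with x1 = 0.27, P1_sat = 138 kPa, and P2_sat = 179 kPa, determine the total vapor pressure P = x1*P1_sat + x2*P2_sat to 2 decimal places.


P = x1*P1_sat + x2*P2_sat
x2 = 1 - x1 = 1 - 0.27 = 0.73
P = 0.27*138 + 0.73*179
P = 37.26 + 130.67
P = 167.93 kPa


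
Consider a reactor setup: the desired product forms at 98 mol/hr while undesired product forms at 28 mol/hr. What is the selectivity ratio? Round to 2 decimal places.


S = desired product rate / undesired product rate
S = 98 / 28
S = 3.50


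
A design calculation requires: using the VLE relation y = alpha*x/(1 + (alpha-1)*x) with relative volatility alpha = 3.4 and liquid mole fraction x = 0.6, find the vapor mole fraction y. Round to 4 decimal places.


y = alpha*x / (1 + (alpha-1)*x)
y = 3.4*0.6 / (1 + (3.4-1)*0.6)
y = 2.04 / (1 + 1.44)
y = 2.04 / 2.44
y = 0.8361


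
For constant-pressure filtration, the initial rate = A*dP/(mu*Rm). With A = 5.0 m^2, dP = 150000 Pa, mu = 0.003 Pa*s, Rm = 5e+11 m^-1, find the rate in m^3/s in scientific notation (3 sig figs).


rate = A * dP / (mu * Rm)
rate = 5.0 * 150000 / (0.003 * 5e+11)
rate = 750000.0 / 1.500e+09
rate = 5.00e-04 m^3/s


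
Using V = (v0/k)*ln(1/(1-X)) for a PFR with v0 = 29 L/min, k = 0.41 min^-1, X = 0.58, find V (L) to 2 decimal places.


V = (v0/k) * ln(1/(1-X))
V = (29/0.41) * ln(1/(1-0.58))
V = 70.731707 * ln(2.380952)
V = 70.731707 * 0.8675
V = 61.36 L


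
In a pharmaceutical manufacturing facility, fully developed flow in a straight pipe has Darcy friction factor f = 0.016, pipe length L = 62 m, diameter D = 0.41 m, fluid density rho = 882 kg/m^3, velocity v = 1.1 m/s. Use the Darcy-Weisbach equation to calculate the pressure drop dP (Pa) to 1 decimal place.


dP = f * (L/D) * (rho*v^2/2)
dP = 0.016 * (62/0.41) * (882*1.1^2/2)
L/D = 151.2195122
rho*v^2/2 = 882*1.21/2 = 533.61
dP = 0.016 * 151.2195122 * 533.61
dP = 1291.1 Pa


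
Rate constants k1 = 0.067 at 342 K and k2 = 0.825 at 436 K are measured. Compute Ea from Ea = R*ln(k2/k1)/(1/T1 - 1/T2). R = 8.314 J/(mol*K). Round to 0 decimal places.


Ea = R * ln(k2/k1) / (1/T1 - 1/T2)
ln(k2/k1) = ln(0.825/0.067) = 2.5106908
1/T1 - 1/T2 = 1/342 - 1/436 = 0.000630398627
Ea = 8.314 * 2.5106908 / 0.000630398627
Ea = 33112 J/mol


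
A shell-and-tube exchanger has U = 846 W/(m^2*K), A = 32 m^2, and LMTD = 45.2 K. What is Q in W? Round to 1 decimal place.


Q = U * A * LMTD
Q = 846 * 32 * 45.2
Q = 1223654.4 W


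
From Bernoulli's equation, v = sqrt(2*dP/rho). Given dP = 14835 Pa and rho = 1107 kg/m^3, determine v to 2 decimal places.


v = sqrt(2*dP/rho)
v = sqrt(2*14835/1107)
v = sqrt(26.802168)
v = 5.18 m/s


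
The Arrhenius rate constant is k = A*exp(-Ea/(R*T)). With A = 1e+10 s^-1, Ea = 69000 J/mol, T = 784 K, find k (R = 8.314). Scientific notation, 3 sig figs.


k = A * exp(-Ea/(R*T))
k = 1e+10 * exp(-69000 / (8.314 * 784))
k = 1e+10 * exp(-10.585784)
k = 2.53e+05


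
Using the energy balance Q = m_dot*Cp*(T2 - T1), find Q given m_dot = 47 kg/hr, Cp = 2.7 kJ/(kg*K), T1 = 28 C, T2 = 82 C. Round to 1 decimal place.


Q = m_dot * Cp * (T2 - T1)
Q = 47 * 2.7 * (82 - 28)
Q = 47 * 2.7 * 54
Q = 6852.6 kJ/hr


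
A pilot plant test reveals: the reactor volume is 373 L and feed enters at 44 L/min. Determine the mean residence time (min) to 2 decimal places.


tau = V / v0
tau = 373 / 44
tau = 8.48 min


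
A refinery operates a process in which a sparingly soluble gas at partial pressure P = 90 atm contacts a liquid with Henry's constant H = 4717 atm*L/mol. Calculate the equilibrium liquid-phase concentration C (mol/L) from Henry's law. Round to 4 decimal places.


C = P / H
C = 90 / 4717
C = 0.0191 mol/L


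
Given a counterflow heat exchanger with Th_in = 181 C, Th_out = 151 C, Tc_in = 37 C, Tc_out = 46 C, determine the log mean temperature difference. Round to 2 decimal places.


dT1 = Th_in - Tc_out = 181 - 46 = 135
dT2 = Th_out - Tc_in = 151 - 37 = 114
LMTD = (dT1 - dT2) / ln(dT1/dT2)
LMTD = (135 - 114) / ln(135/114)
LMTD = 124.20 K


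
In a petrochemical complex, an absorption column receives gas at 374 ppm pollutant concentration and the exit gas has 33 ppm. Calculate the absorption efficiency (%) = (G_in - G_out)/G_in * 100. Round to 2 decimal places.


Efficiency = (G_in - G_out) / G_in * 100%
Efficiency = (374 - 33) / 374 * 100
Efficiency = 341 / 374 * 100
Efficiency = 91.18%


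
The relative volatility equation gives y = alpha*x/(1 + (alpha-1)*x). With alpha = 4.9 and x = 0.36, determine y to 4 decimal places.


y = alpha*x / (1 + (alpha-1)*x)
y = 4.9*0.36 / (1 + (4.9-1)*0.36)
y = 1.764 / (1 + 1.404)
y = 1.764 / 2.404
y = 0.7338


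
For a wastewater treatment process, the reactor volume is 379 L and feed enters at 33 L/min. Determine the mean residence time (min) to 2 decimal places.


tau = V / v0
tau = 379 / 33
tau = 11.48 min


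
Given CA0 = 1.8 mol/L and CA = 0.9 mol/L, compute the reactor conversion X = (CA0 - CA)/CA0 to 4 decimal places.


X = (CA0 - CA) / CA0
X = (1.8 - 0.9) / 1.8
X = 0.9 / 1.8
X = 0.5000


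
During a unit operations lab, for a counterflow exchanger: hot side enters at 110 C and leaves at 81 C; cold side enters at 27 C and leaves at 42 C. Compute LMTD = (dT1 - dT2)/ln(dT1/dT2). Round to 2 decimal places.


dT1 = Th_in - Tc_out = 110 - 42 = 68
dT2 = Th_out - Tc_in = 81 - 27 = 54
LMTD = (dT1 - dT2) / ln(dT1/dT2)
LMTD = (68 - 54) / ln(68/54)
LMTD = 60.73 K


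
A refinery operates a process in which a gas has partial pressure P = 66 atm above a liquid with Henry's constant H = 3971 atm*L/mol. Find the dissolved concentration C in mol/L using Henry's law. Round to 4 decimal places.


C = P / H
C = 66 / 3971
C = 0.0166 mol/L


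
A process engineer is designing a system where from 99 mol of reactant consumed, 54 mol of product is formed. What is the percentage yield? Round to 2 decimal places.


Yield = (moles product / moles consumed) * 100%
Yield = (54 / 99) * 100
Yield = 0.5455 * 100
Yield = 54.55%


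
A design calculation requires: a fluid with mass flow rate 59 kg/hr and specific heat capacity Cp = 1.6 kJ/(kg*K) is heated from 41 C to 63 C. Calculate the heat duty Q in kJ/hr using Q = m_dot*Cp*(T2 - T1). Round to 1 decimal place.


Q = m_dot * Cp * (T2 - T1)
Q = 59 * 1.6 * (63 - 41)
Q = 59 * 1.6 * 22
Q = 2076.8 kJ/hr


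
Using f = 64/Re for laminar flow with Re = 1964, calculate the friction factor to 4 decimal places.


f = 64 / Re
f = 64 / 1964
f = 0.0326


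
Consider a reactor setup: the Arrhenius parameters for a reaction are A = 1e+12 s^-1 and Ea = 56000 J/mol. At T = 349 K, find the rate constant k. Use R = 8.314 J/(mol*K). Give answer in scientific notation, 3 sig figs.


k = A * exp(-Ea/(R*T))
k = 1e+12 * exp(-56000 / (8.314 * 349))
k = 1e+12 * exp(-19.29979)
k = 4.15e+03


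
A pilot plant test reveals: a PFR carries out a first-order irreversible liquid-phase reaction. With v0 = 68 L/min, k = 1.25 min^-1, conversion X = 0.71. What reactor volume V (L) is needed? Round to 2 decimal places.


V = (v0/k) * ln(1/(1-X))
V = (68/1.25) * ln(1/(1-0.71))
V = 54.4 * ln(3.448276)
V = 54.4 * 1.237874
V = 67.34 L


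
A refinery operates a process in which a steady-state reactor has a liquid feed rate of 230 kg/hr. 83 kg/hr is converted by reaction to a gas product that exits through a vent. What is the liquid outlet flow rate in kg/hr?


Steady-state mass balance on the main outlet: F_out = F_in - F_removed
F_out = 230 - 83
F_out = 147 kg/hr


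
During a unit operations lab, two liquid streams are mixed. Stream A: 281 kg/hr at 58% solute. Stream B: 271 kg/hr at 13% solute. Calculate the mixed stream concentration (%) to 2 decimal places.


Mass balance on solute: F1*x1 + F2*x2 = F3*x3
F3 = F1 + F2 = 281 + 271 = 552 kg/hr
x3 = (F1*x1 + F2*x2)/F3
x3 = (281*0.58 + 271*0.13) / 552
x3 = 35.91%


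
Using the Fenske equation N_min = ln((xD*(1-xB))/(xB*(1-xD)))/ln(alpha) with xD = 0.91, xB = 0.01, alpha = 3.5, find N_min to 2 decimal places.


N_min = ln((xD*(1-xB))/(xB*(1-xD))) / ln(alpha)
Numerator inside ln: 0.9009 / 0.0009 = 1001.0
ln(1001.0) = 6.908755
ln(alpha) = ln(3.5) = 1.252763
N_min = 6.908755 / 1.252763 = 5.51


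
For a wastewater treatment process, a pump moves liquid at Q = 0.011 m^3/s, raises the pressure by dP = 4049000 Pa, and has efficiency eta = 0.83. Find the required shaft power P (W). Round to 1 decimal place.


P = Q * dP / eta
P = 0.011 * 4049000 / 0.83
P = 44539.0 / 0.83
P = 53661.4 W


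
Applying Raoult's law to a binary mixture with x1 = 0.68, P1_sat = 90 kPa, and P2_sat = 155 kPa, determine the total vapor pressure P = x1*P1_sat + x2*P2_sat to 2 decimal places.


P = x1*P1_sat + x2*P2_sat
x2 = 1 - x1 = 1 - 0.68 = 0.32
P = 0.68*90 + 0.32*155
P = 61.2 + 49.6
P = 110.80 kPa


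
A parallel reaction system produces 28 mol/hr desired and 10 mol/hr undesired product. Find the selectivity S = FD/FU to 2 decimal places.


S = desired product rate / undesired product rate
S = 28 / 10
S = 2.80


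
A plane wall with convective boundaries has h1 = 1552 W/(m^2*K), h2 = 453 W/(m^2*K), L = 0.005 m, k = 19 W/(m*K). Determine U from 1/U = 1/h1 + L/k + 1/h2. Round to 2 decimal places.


1/U = 1/h1 + L/k + 1/h2
1/U = 1/1552 + 0.005/19 + 1/453
1/U = 0.0006443299 + 0.0002631579 + 0.0022075055
1/U = 0.0031149933
U = 321.03 W/(m^2*K)


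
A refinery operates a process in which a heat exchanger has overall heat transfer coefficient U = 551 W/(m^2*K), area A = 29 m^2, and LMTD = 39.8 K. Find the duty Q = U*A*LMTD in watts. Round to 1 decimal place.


Q = U * A * LMTD
Q = 551 * 29 * 39.8
Q = 635964.2 W


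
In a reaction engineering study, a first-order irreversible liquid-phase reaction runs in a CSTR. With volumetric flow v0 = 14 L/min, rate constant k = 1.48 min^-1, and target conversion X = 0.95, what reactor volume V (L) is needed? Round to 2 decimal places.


V = v0 * X / (k * (1 - X))
V = 14 * 0.95 / (1.48 * (1 - 0.95))
V = 13.3 / (1.48 * 0.05)
V = 13.3 / 0.074
V = 179.73 L


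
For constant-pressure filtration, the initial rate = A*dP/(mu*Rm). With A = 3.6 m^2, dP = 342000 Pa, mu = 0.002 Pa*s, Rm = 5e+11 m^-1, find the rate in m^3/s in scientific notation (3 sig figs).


rate = A * dP / (mu * Rm)
rate = 3.6 * 342000 / (0.002 * 5e+11)
rate = 1231200.0 / 1.000e+09
rate = 1.23e-03 m^3/s


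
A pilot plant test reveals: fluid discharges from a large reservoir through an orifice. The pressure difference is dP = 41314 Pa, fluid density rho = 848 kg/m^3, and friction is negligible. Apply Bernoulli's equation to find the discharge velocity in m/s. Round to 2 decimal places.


v = sqrt(2*dP/rho)
v = sqrt(2*41314/848)
v = sqrt(97.438679)
v = 9.87 m/s


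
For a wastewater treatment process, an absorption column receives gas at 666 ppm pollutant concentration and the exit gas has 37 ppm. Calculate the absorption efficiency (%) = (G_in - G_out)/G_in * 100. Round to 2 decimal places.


Efficiency = (G_in - G_out) / G_in * 100%
Efficiency = (666 - 37) / 666 * 100
Efficiency = 629 / 666 * 100
Efficiency = 94.44%


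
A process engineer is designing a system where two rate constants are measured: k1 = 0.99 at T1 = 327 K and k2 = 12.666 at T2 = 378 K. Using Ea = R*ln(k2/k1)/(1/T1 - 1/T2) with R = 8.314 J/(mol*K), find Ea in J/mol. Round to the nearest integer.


Ea = R * ln(k2/k1) / (1/T1 - 1/T2)
ln(k2/k1) = ln(12.666/0.99) = 2.5489716
1/T1 - 1/T2 = 1/327 - 1/378 = 0.00041260133
Ea = 8.314 * 2.5489716 / 0.00041260133
Ea = 51362 J/mol
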